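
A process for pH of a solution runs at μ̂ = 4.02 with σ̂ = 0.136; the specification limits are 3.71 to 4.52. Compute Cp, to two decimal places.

0.99

Cp = (USL − LSL) / (6σ̂) = (4.52 − 3.71) / (6 × 0.136) = 0.8100 / 0.8160 = 0.9926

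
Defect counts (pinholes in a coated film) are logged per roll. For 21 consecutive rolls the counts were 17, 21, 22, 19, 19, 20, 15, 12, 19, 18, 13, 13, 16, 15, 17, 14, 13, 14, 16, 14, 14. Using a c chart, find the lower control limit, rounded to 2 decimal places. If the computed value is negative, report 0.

4.15

c̄ = (17 + 21 + 22 + 19 + 19 + 20 + 15 + 12 + 19 + 18 + 13 + 13 + 16 + 15 + 17 + 14 + 13 + 14 + 16 + 14 + 14) / 21 = 341 / 21 = 16.2381
LCL = c̄ − 3√c̄ = 16.2381 − 3 × 4.0297 = 4.1491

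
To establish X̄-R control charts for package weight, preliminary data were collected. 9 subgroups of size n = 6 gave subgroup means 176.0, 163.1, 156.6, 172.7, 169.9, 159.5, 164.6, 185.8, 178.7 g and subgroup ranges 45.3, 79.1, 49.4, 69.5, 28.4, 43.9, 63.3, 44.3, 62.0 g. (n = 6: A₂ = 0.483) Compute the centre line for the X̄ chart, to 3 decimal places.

X̄̄ = (176.0 + 163.1 + 156.6 + 172.7 + 169.9 + 159.5 + 164.6 + 185.8 + 178.7) / 9 = 1526.9000 / 9 = 169.6556
CL = X̄̄ = 169.6556

169.656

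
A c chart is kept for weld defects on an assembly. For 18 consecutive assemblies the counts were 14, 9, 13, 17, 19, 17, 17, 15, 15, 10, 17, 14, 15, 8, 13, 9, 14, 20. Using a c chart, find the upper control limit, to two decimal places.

c̄ = (14 + 9 + 13 + 17 + 19 + 17 + 17 + 15 + 15 + 10 + 17 + 14 + 15 + 8 + 13 + 9 + 14 + 20) / 18 = 256 / 18 = 14.2222
UCL = c̄ + 3√c̄ = 14.2222 + 3 × √14.2222 = 14.2222 + 3 × 3.7712 = 25.5359

25.54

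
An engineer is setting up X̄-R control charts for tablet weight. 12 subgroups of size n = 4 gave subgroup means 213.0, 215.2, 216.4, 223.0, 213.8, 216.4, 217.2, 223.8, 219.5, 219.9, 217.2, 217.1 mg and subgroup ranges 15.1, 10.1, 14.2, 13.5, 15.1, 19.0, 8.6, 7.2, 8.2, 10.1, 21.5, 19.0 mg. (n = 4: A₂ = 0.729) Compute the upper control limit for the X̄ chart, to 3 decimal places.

X̄̄ = (213.0 + 215.2 + 216.4 + 223.0 + 213.8 + 216.4 + 217.2 + 223.8 + 219.5 + 219.9 + 217.2 + 217.1) / 12 = 2612.5000 / 12 = 217.7083
R̄ = (15.1 + 10.1 + 14.2 + 13.5 + 15.1 + 19.0 + 8.6 + 7.2 + 8.2 + 10.1 + 21.5 + 19.0) / 12 = 161.6000 / 12 = 13.4667
UCL = X̄̄ + A₂·R̄ = 217.7083 + 0.729 × 13.4667 = 227.5255

227.526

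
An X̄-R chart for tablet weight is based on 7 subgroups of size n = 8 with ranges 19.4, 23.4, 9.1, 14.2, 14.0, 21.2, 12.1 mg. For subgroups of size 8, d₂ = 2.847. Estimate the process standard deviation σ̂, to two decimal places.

R̄ = (19.4 + 23.4 + 9.1 + 14.2 + 14.0 + 21.2 + 12.1) / 7 = 16.2000
σ̂ = R̄ / d₂ = 16.2000 / 2.847 = 5.6902

5.69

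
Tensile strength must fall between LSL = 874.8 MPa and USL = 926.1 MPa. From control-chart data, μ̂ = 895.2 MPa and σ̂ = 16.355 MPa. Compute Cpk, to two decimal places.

Cpu = (USL − μ̂) / (3σ̂) = (926.1 − 895.2) / (3 × 16.355) = 0.6298; Cpl = (μ̂ − LSL) / (3σ̂) = (895.2 − 874.8) / (3 × 16.355) = 0.4158; Cpk = min(Cpu, Cpl) = 0.4158

0.42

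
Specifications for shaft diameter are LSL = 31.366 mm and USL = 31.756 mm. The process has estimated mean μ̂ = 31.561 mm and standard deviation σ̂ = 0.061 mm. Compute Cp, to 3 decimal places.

Cp = (USL − LSL) / (6σ̂) = (31.756 − 31.366) / (6 × 0.061) = 0.3900 / 0.3660 = 1.0656

1.066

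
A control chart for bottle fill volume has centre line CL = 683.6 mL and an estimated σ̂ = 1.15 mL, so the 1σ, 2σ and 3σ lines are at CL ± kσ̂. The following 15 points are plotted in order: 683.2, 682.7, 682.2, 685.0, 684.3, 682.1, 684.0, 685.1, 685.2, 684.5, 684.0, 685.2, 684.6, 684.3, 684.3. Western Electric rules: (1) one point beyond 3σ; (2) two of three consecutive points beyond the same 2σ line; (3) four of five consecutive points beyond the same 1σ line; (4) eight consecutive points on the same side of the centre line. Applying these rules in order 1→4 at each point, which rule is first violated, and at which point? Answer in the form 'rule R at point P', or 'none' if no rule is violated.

rule 4 at point 14

Zone of each point (C = within 1σ̂, B = 1σ̂–2σ̂, A = 2σ̂–3σ̂, * = beyond 3σ̂; sign = side of CL): 1:-C, 2:-C, 3:-B, 4:+B, 5:+C, 6:-B, 7:+C, 8:+B, 9:+B, 10:+C, 11:+C, 12:+B, 13:+C, 14:+C, 15:+C
Rule 4 (eight consecutive points on the same side of the centre line) is satisfied at point 14.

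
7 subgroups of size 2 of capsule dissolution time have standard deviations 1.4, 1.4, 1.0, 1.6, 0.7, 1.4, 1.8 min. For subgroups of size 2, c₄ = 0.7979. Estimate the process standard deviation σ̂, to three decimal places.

s̄ = (1.4 + 1.4 + 1.0 + 1.6 + 0.7 + 1.4 + 1.8) / 7 = 1.3286
σ̂ = s̄ / c₄ = 1.3286 / 0.7979 = 1.6651

1.665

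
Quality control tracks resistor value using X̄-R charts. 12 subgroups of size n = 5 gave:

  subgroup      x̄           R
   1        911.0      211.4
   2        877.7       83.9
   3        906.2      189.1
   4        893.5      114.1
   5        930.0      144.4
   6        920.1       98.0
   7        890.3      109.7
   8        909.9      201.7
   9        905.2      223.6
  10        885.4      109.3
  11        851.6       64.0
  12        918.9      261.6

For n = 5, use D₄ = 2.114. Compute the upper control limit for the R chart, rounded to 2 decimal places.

R̄ = (211.4 + 83.9 + 189.1 + 114.1 + 144.4 + 98.0 + 109.7 + 201.7 + 223.6 + 109.3 + 64.0 + 261.6) / 12 = 1810.8000 / 12 = 150.9000
UCL_R = D₄·R̄ = 2.114 × 150.9000 = 319.0026

319.00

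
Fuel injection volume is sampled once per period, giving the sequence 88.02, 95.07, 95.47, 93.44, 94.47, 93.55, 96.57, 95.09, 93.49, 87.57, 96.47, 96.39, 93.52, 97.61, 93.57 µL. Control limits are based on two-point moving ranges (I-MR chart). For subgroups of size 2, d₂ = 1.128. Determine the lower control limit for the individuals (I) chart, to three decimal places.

85.770

X̄ = (88.02 + 95.07 + 95.47 + 93.44 + 94.47 + 93.55 + 96.57 + 95.09 + 93.49 + 87.57 + 96.47 + 96.39 + 93.52 + 97.61 + 93.57) / 15 = 94.0200
Moving ranges: 7.05, 0.40, 2.03, 1.03, 0.92, 3.02, 1.48, 1.60, 5.92, 8.90, 0.08, 2.87, 4.09, 4.04; M̄R̄ = 43.4300 / 14 = 3.1021
LCL = X̄ − 3·M̄R̄/d₂ = 94.0200 − 3 × 3.1021 / 1.128 = 85.7696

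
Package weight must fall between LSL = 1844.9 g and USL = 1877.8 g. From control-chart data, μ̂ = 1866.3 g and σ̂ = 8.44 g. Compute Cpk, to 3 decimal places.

Cpu = (USL − μ̂) / (3σ̂) = (1877.8 − 1866.3) / (3 × 8.44) = 0.4542; Cpl = (μ̂ − LSL) / (3σ̂) = (1866.3 − 1844.9) / (3 × 8.44) = 0.8452; Cpk = min(Cpu, Cpl) = 0.4542

0.454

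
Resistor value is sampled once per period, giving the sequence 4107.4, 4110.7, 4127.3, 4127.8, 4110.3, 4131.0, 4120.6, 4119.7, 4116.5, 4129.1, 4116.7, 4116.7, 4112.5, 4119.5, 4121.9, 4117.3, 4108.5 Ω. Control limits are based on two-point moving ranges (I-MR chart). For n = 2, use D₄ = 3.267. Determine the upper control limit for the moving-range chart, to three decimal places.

25.544

Moving ranges: 3.3, 16.6, 0.5, 17.5, 20.7, 10.4, 0.9, 3.2, 12.6, 12.4, 0.0, 4.2, 7.0, 2.4, 4.6, 8.8; M̄R̄ = 125.1000 / 16 = 7.8188
UCL_MR = D₄·M̄R̄ = 3.267 × 7.8188 = 25.5439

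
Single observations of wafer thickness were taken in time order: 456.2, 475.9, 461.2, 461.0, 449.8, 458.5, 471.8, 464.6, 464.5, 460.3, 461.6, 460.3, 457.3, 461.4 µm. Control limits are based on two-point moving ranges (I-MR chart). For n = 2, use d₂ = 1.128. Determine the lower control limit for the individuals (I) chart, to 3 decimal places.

443.535

X̄ = (456.2 + 475.9 + 461.2 + 461.0 + 449.8 + 458.5 + 471.8 + 464.6 + 464.5 + 460.3 + 461.6 + 460.3 + 457.3 + 461.4) / 14 = 461.7429
Moving ranges: 19.7, 14.7, 0.2, 11.2, 8.7, 13.3, 7.2, 0.1, 4.2, 1.3, 1.3, 3.0, 4.1; M̄R̄ = 89.0000 / 13 = 6.8462
LCL = X̄ − 3·M̄R̄/d₂ = 461.7429 − 3 × 6.8462 / 1.128 = 443.5350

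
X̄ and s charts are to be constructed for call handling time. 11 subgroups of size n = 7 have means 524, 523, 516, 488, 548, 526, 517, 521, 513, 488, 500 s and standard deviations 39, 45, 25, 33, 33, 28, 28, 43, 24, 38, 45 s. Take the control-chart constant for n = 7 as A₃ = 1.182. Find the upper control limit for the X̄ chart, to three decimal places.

555.849

X̄̄ = (524 + 523 + 516 + 488 + 548 + 526 + 517 + 521 + 513 + 488 + 500) / 11 = 514.9091
s̄ = (39 + 45 + 25 + 33 + 33 + 28 + 28 + 43 + 24 + 38 + 45) / 11 = 34.6364
UCL = X̄̄ + A₃·s̄ = 514.9091 + 1.182 × 34.6364 = 555.8493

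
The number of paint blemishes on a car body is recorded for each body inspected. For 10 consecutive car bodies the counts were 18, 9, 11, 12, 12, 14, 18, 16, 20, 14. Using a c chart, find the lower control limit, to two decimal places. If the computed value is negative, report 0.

3.02

c̄ = (18 + 9 + 11 + 12 + 12 + 14 + 18 + 16 + 20 + 14) / 10 = 144 / 10 = 14.4000
LCL = c̄ − 3√c̄ = 14.4000 − 3 × 3.7947 = 3.0158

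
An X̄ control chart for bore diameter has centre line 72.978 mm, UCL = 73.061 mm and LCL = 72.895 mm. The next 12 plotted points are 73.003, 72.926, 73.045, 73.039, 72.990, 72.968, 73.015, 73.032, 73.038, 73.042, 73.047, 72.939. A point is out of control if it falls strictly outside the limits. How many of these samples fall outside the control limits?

All 12 points lie within [72.895, 73.061].

0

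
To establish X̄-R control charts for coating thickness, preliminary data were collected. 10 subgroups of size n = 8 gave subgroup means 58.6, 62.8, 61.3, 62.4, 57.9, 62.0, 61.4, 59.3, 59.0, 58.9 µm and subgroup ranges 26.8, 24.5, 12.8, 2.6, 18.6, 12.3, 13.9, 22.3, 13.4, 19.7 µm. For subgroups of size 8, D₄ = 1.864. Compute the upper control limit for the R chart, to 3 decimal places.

R̄ = (26.8 + 24.5 + 12.8 + 2.6 + 18.6 + 12.3 + 13.9 + 22.3 + 13.4 + 19.7) / 10 = 166.9000 / 10 = 16.6900
UCL_R = D₄·R̄ = 1.864 × 16.6900 = 31.1102

31.110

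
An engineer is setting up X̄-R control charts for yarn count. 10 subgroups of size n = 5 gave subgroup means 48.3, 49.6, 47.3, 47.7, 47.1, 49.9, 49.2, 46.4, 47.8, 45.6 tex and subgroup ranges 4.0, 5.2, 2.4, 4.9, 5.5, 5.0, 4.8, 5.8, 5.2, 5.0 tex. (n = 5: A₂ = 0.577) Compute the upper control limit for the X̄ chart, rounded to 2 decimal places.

50.65

X̄̄ = (48.3 + 49.6 + 47.3 + 47.7 + 47.1 + 49.9 + 49.2 + 46.4 + 47.8 + 45.6) / 10 = 478.9000 / 10 = 47.8900
R̄ = (4.0 + 5.2 + 2.4 + 4.9 + 5.5 + 5.0 + 4.8 + 5.8 + 5.2 + 5.0) / 10 = 47.8000 / 10 = 4.7800
UCL = X̄̄ + A₂·R̄ = 47.8900 + 0.577 × 4.7800 = 50.6481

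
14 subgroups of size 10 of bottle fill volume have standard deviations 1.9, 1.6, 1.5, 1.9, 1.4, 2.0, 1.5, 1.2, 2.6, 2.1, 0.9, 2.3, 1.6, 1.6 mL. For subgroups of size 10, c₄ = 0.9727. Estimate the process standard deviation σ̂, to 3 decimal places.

1.770

s̄ = (1.9 + 1.6 + 1.5 + 1.9 + 1.4 + 2.0 + 1.5 + 1.2 + 2.6 + 2.1 + 0.9 + 2.3 + 1.6 + 1.6) / 14 = 1.7214
σ̂ = s̄ / c₄ = 1.7214 / 0.9727 = 1.7697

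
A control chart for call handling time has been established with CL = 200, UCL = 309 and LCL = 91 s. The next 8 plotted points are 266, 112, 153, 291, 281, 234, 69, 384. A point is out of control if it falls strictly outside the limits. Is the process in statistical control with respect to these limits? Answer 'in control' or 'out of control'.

Compare each point to [91, 309]: sample 7 = 69 < LCL; sample 8 = 384 > UCL.

out of control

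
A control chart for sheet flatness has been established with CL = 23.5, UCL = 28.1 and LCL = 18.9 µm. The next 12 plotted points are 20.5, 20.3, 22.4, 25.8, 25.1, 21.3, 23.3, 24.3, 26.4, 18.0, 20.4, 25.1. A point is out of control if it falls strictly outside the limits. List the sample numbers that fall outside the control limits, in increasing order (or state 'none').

Compare each point to [18.9, 28.1]: sample 10 = 18.0 < LCL.

10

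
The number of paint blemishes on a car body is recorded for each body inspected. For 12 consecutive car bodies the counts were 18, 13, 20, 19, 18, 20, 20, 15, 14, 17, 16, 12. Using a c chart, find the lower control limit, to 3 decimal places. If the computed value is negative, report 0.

c̄ = (18 + 13 + 20 + 19 + 18 + 20 + 20 + 15 + 14 + 17 + 16 + 12) / 12 = 202 / 12 = 16.8333
LCL = c̄ − 3√c̄ = 16.8333 − 3 × 4.1028 = 4.5248

4.525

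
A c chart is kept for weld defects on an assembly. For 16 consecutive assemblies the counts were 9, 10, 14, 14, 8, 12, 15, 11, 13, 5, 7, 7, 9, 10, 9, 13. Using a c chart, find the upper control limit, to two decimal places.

c̄ = (9 + 10 + 14 + 14 + 8 + 12 + 15 + 11 + 13 + 5 + 7 + 7 + 9 + 10 + 9 + 13) / 16 = 166 / 16 = 10.3750
UCL = c̄ + 3√c̄ = 10.3750 + 3 × √10.3750 = 10.3750 + 3 × 3.2210 = 20.0381

20.04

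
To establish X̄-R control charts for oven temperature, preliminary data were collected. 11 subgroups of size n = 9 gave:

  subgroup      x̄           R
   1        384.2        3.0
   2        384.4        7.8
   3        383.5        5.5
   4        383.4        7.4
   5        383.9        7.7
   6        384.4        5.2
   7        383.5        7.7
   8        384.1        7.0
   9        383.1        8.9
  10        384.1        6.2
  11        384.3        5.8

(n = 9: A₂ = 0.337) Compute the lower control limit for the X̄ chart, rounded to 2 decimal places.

381.69

X̄̄ = (384.2 + 384.4 + 383.5 + 383.4 + 383.9 + 384.4 + 383.5 + 384.1 + 383.1 + 384.1 + 384.3) / 11 = 4222.9000 / 11 = 383.9000
R̄ = (3.0 + 7.8 + 5.5 + 7.4 + 7.7 + 5.2 + 7.7 + 7.0 + 8.9 + 6.2 + 5.8) / 11 = 72.2000 / 11 = 6.5636
LCL = X̄̄ − A₂·R̄ = 383.9000 − 0.337 × 6.5636 = 381.6881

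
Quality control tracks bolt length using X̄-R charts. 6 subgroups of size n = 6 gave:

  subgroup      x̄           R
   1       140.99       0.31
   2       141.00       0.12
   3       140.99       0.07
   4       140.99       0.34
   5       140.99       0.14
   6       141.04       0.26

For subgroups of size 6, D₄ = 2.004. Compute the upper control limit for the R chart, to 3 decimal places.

R̄ = (0.31 + 0.12 + 0.07 + 0.34 + 0.14 + 0.26) / 6 = 1.2400 / 6 = 0.2067
UCL_R = D₄·R̄ = 2.004 × 0.2067 = 0.4142

0.414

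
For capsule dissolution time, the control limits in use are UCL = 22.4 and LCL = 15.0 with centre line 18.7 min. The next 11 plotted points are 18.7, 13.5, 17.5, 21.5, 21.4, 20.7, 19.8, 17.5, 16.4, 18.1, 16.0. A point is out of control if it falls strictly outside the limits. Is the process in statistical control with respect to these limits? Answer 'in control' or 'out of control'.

out of control

Compare each point to [15.0, 22.4]: sample 2 = 13.5 < LCL.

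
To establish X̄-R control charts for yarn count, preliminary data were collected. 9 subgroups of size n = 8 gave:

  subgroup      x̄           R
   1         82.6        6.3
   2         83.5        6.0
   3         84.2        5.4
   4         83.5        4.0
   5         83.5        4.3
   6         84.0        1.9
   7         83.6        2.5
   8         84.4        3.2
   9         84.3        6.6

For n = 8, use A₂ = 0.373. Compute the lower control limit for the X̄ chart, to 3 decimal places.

X̄̄ = (82.6 + 83.5 + 84.2 + 83.5 + 83.5 + 84.0 + 83.6 + 84.4 + 84.3) / 9 = 753.6000 / 9 = 83.7333
R̄ = (6.3 + 6.0 + 5.4 + 4.0 + 4.3 + 1.9 + 2.5 + 3.2 + 6.6) / 9 = 40.2000 / 9 = 4.4667
LCL = X̄̄ − A₂·R̄ = 83.7333 − 0.373 × 4.4667 = 82.0673

82.067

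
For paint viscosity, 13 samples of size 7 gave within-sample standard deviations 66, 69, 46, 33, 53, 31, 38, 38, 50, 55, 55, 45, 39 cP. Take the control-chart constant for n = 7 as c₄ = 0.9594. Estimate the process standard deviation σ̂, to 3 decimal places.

49.550

s̄ = (66 + 69 + 46 + 33 + 53 + 31 + 38 + 38 + 50 + 55 + 55 + 45 + 39) / 13 = 47.5385
σ̂ = s̄ / c₄ = 47.5385 / 0.9594 = 49.5502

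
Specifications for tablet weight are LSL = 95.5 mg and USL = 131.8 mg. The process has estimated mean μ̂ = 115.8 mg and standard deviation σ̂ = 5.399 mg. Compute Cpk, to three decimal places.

0.988

Cpu = (USL − μ̂) / (3σ̂) = (131.8 − 115.8) / (3 × 5.399) = 0.9878; Cpl = (μ̂ − LSL) / (3σ̂) = (115.8 − 95.5) / (3 × 5.399) = 1.2533; Cpk = min(Cpu, Cpl) = 0.9878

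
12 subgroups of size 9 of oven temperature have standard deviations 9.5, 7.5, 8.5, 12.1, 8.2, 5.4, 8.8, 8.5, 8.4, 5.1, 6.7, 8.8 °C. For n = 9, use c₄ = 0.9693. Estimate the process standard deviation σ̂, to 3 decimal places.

s̄ = (9.5 + 7.5 + 8.5 + 12.1 + 8.2 + 5.4 + 8.8 + 8.5 + 8.4 + 5.1 + 6.7 + 8.8) / 12 = 8.1250
σ̂ = s̄ / c₄ = 8.1250 / 0.9693 = 8.3823

8.382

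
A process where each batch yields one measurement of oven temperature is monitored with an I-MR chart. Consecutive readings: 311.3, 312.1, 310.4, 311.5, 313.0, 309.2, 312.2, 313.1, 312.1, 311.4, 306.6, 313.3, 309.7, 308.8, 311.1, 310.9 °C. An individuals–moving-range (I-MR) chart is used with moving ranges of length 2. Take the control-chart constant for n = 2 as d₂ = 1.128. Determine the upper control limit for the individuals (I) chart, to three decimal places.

X̄ = (311.3 + 312.1 + 310.4 + 311.5 + 313.0 + 309.2 + 312.2 + 313.1 + 312.1 + 311.4 + 306.6 + 313.3 + 309.7 + 308.8 + 311.1 + 310.9) / 16 = 311.0437
Moving ranges: 0.8, 1.7, 1.1, 1.5, 3.8, 3.0, 0.9, 1.0, 0.7, 4.8, 6.7, 3.6, 0.9, 2.3, 0.2; M̄R̄ = 33.0000 / 15 = 2.2000
UCL = X̄ + 3·M̄R̄/d₂ = 311.0437 + 3 × 2.2000 / 1.128 = 316.8948

316.895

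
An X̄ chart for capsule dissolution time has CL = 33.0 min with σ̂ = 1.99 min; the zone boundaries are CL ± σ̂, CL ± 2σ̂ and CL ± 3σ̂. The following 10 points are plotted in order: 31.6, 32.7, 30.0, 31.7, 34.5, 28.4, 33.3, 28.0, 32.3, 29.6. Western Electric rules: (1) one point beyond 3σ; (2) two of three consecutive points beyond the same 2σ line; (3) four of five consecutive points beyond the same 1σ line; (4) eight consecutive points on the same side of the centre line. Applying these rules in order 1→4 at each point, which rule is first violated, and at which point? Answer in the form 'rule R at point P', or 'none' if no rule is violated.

rule 2 at point 8

Zone of each point (C = within 1σ̂, B = 1σ̂–2σ̂, A = 2σ̂–3σ̂, * = beyond 3σ̂; sign = side of CL): 1:-C, 2:-C, 3:-B, 4:-C, 5:+C, 6:-A, 7:+C, 8:-A, 9:-C, 10:-B
Rule 2 (two of three consecutive points beyond the same 2σ limit) is satisfied at point 8.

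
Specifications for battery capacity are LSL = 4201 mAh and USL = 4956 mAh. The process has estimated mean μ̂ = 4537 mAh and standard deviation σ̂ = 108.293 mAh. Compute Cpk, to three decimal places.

Cpu = (USL − μ̂) / (3σ̂) = (4956 − 4537) / (3 × 108.293) = 1.2897; Cpl = (μ̂ − LSL) / (3σ̂) = (4537 − 4201) / (3 × 108.293) = 1.0342; Cpk = min(Cpu, Cpl) = 1.0342

1.034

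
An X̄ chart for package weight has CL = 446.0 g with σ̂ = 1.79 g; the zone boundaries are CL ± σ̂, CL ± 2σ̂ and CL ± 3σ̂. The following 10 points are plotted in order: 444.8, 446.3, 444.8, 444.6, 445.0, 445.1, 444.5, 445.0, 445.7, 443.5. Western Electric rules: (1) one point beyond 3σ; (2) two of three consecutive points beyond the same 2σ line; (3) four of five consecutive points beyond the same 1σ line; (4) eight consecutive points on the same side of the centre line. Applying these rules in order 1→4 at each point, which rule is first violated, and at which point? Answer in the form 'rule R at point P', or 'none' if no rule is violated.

rule 4 at point 10

Zone of each point (C = within 1σ̂, B = 1σ̂–2σ̂, A = 2σ̂–3σ̂, * = beyond 3σ̂; sign = side of CL): 1:-C, 2:+C, 3:-C, 4:-C, 5:-C, 6:-C, 7:-C, 8:-C, 9:-C, 10:-B
Rule 4 (eight consecutive points on the same side of the centre line) is satisfied at point 10.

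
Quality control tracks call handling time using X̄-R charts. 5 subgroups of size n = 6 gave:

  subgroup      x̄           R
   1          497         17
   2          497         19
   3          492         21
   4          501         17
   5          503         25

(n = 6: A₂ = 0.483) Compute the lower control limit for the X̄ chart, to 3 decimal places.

X̄̄ = (497 + 497 + 492 + 501 + 503) / 5 = 2490.0000 / 5 = 498.0000
R̄ = (17 + 19 + 21 + 17 + 25) / 5 = 99.0000 / 5 = 19.8000
LCL = X̄̄ − A₂·R̄ = 498.0000 − 0.483 × 19.8000 = 488.4366

488.437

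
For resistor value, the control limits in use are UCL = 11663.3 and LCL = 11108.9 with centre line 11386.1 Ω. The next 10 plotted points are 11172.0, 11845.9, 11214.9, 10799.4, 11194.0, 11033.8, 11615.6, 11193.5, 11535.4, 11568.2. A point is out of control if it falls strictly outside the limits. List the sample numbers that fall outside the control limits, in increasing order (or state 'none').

Compare each point to [11108.9, 11663.3]: sample 2 = 11845.9 > UCL; sample 4 = 10799.4 < LCL; sample 6 = 11033.8 < LCL.

2, 4, 6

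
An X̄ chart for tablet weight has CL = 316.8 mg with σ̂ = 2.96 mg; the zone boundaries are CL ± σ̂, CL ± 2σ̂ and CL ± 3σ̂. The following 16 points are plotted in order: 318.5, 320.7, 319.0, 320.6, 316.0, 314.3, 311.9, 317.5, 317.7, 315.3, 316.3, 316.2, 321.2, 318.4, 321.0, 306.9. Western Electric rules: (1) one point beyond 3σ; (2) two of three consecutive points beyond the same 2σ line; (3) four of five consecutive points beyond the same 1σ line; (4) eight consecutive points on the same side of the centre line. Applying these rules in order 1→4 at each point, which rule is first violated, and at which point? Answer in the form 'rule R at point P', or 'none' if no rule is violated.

Zone of each point (C = within 1σ̂, B = 1σ̂–2σ̂, A = 2σ̂–3σ̂, * = beyond 3σ̂; sign = side of CL): 1:+C, 2:+B, 3:+C, 4:+B, 5:-C, 6:-C, 7:-B, 8:+C, 9:+C, 10:-C, 11:-C, 12:-C, 13:+B, 14:+C, 15:+B, 16:-*
Rule 1 (one point beyond the 3σ limits) is satisfied at point 16.

rule 1 at point 16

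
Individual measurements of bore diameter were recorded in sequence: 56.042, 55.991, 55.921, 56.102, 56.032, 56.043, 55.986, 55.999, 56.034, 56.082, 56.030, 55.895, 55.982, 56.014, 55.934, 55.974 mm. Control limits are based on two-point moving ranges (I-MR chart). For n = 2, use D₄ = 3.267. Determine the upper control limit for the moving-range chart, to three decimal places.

Moving ranges: 0.051, 0.070, 0.181, 0.070, 0.011, 0.057, 0.013, 0.035, 0.048, 0.052, 0.135, 0.087, 0.032, 0.080, 0.040; M̄R̄ = 0.9620 / 15 = 0.0641
UCL_MR = D₄·M̄R̄ = 3.267 × 0.0641 = 0.2095

0.210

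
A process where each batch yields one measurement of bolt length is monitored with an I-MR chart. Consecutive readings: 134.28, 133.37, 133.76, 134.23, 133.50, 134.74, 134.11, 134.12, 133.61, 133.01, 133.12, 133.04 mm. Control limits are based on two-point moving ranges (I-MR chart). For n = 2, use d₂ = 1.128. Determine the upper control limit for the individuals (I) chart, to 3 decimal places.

X̄ = (134.28 + 133.37 + 133.76 + 134.23 + 133.50 + 134.74 + 134.11 + 134.12 + 133.61 + 133.01 + 133.12 + 133.04) / 12 = 133.7408
Moving ranges: 0.91, 0.39, 0.47, 0.73, 1.24, 0.63, 0.01, 0.51, 0.60, 0.11, 0.08; M̄R̄ = 5.6800 / 11 = 0.5164
UCL = X̄ + 3·M̄R̄/d₂ = 133.7408 + 3 × 0.5164 / 1.128 = 135.1141

135.114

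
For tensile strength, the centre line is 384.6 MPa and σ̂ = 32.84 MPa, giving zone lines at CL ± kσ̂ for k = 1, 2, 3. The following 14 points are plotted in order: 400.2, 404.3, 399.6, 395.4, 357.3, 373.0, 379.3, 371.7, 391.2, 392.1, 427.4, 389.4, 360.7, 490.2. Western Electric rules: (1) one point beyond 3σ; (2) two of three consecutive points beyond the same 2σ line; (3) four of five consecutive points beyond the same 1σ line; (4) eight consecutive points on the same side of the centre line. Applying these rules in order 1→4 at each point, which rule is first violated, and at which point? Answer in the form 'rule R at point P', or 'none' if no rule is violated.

rule 1 at point 14

Zone of each point (C = within 1σ̂, B = 1σ̂–2σ̂, A = 2σ̂–3σ̂, * = beyond 3σ̂; sign = side of CL): 1:+C, 2:+C, 3:+C, 4:+C, 5:-C, 6:-C, 7:-C, 8:-C, 9:+C, 10:+C, 11:+B, 12:+C, 13:-C, 14:+*
Rule 1 (one point beyond the 3σ limits) is satisfied at point 14.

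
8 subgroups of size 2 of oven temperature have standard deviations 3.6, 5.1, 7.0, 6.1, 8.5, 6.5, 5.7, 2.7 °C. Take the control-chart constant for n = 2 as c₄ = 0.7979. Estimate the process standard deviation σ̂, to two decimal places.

s̄ = (3.6 + 5.1 + 7.0 + 6.1 + 8.5 + 6.5 + 5.7 + 2.7) / 8 = 5.6500
σ̂ = s̄ / c₄ = 5.6500 / 0.7979 = 7.0811

7.08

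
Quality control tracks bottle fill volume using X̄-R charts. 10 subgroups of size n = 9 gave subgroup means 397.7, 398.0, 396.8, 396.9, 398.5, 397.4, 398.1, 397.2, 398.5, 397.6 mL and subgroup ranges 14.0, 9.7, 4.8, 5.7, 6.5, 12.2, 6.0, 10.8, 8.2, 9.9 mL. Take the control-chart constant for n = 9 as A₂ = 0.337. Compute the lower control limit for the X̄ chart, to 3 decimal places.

X̄̄ = (397.7 + 398.0 + 396.8 + 396.9 + 398.5 + 397.4 + 398.1 + 397.2 + 398.5 + 397.6) / 10 = 3976.7000 / 10 = 397.6700
R̄ = (14.0 + 9.7 + 4.8 + 5.7 + 6.5 + 12.2 + 6.0 + 10.8 + 8.2 + 9.9) / 10 = 87.8000 / 10 = 8.7800
LCL = X̄̄ − A₂·R̄ = 397.6700 − 0.337 × 8.7800 = 394.7111

394.711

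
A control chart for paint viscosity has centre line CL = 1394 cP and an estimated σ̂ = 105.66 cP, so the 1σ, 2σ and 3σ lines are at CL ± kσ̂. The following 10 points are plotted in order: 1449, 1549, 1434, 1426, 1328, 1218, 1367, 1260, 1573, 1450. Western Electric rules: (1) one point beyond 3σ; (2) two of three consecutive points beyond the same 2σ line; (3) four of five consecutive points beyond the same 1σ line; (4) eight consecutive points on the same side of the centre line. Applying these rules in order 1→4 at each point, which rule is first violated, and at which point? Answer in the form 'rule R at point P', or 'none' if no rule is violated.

none

Zone of each point (C = within 1σ̂, B = 1σ̂–2σ̂, A = 2σ̂–3σ̂, * = beyond 3σ̂; sign = side of CL): 1:+C, 2:+B, 3:+C, 4:+C, 5:-C, 6:-B, 7:-C, 8:-B, 9:+B, 10:+C
No rule fires across all 10 points.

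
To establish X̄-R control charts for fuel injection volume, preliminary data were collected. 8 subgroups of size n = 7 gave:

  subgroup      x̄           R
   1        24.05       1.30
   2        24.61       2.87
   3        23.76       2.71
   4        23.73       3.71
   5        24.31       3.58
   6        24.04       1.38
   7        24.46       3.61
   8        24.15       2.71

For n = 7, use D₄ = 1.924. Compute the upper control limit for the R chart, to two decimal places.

R̄ = (1.30 + 2.87 + 2.71 + 3.71 + 3.58 + 1.38 + 3.61 + 2.71) / 8 = 21.8700 / 8 = 2.7338
UCL_R = D₄·R̄ = 1.924 × 2.7338 = 5.2597

5.26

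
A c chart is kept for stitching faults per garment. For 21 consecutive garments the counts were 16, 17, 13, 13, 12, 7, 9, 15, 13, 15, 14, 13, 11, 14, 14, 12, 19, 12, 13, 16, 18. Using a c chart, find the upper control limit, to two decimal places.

24.69

c̄ = (16 + 17 + 13 + 13 + 12 + 7 + 9 + 15 + 13 + 15 + 14 + 13 + 11 + 14 + 14 + 12 + 19 + 12 + 13 + 16 + 18) / 21 = 286 / 21 = 13.6190
UCL = c̄ + 3√c̄ = 13.6190 + 3 × √13.6190 = 13.6190 + 3 × 3.6904 = 24.6902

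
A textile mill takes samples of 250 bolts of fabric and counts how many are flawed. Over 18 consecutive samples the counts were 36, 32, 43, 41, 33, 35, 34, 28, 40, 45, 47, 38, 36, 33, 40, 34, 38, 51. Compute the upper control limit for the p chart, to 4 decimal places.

0.2201

p̄ = Σdᵢ / (k·n) = 684 / (18 × 250) = 0.15200
UCL = p̄ + 3·√(p̄(1−p̄)/n) = 0.15200 + 3 × √(0.15200×0.84800/250) = 0.15200 + 3 × 0.02271 = 0.22012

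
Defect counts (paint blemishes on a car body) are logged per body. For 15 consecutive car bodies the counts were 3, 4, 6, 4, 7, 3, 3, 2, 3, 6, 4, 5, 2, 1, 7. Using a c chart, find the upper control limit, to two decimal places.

c̄ = (3 + 4 + 6 + 4 + 7 + 3 + 3 + 2 + 3 + 6 + 4 + 5 + 2 + 1 + 7) / 15 = 60 / 15 = 4.0000
UCL = c̄ + 3√c̄ = 4.0000 + 3 × √4.0000 = 4.0000 + 3 × 2.0000 = 10.0000

10.00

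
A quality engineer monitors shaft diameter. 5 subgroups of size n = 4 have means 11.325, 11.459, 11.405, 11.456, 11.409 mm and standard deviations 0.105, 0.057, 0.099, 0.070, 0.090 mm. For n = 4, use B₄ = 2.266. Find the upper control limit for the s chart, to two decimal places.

s̄ = (0.105 + 0.057 + 0.099 + 0.070 + 0.090) / 5 = 0.0842
UCL_s = B₄·s̄ = 2.266 × 0.0842 = 0.1908

0.19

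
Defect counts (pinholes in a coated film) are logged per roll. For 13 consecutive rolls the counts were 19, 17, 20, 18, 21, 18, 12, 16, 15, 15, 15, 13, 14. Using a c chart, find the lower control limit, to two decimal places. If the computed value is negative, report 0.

4.24

c̄ = (19 + 17 + 20 + 18 + 21 + 18 + 12 + 16 + 15 + 15 + 15 + 13 + 14) / 13 = 213 / 13 = 16.3846
LCL = c̄ − 3√c̄ = 16.3846 − 3 × 4.0478 = 4.2412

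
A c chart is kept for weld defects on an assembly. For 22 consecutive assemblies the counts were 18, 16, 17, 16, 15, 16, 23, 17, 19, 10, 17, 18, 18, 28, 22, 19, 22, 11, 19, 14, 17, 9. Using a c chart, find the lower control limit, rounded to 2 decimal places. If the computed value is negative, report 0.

4.83

c̄ = (18 + 16 + 17 + 16 + 15 + 16 + 23 + 17 + 19 + 10 + 17 + 18 + 18 + 28 + 22 + 19 + 22 + 11 + 19 + 14 + 17 + 9) / 22 = 381 / 22 = 17.3182
LCL = c̄ − 3√c̄ = 17.3182 − 3 × 4.1615 = 4.8336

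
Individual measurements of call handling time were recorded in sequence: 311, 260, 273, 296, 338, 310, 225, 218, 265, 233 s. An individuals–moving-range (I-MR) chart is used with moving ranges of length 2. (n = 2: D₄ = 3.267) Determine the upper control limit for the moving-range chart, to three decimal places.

Moving ranges: 51, 13, 23, 42, 28, 85, 7, 47, 32; M̄R̄ = 328.0000 / 9 = 36.4444
UCL_MR = D₄·M̄R̄ = 3.267 × 36.4444 = 119.0640

119.064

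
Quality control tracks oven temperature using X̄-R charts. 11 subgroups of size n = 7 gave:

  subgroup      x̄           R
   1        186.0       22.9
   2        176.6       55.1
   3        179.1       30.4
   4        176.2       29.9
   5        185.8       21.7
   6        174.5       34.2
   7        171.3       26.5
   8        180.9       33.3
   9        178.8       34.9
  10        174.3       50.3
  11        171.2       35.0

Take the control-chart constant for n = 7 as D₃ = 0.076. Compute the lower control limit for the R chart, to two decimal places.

2.59

R̄ = (22.9 + 55.1 + 30.4 + 29.9 + 21.7 + 34.2 + 26.5 + 33.3 + 34.9 + 50.3 + 35.0) / 11 = 374.2000 / 11 = 34.0182
LCL_R = D₃·R̄ = 0.076 × 34.0182 = 2.5854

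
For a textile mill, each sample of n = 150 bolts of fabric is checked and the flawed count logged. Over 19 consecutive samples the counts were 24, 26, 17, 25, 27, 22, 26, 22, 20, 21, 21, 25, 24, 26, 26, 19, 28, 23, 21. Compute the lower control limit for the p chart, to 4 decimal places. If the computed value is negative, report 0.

0.0667

p̄ = Σdᵢ / (k·n) = 443 / (19 × 150) = 0.15544
LCL = p̄ − 3·√(p̄(1−p̄)/n) = 0.15544 − 3 × 0.02958 = 0.06669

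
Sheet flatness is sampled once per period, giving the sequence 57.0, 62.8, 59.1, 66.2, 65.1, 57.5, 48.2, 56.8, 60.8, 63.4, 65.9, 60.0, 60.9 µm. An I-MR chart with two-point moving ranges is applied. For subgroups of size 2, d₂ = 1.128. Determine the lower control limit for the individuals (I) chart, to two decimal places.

X̄ = (57.0 + 62.8 + 59.1 + 66.2 + 65.1 + 57.5 + 48.2 + 56.8 + 60.8 + 63.4 + 65.9 + 60.0 + 60.9) / 13 = 60.2846
Moving ranges: 5.8, 3.7, 7.1, 1.1, 7.6, 9.3, 8.6, 4.0, 2.6, 2.5, 5.9, 0.9; M̄R̄ = 59.1000 / 12 = 4.9250
LCL = X̄ − 3·M̄R̄/d₂ = 60.2846 − 3 × 4.9250 / 1.128 = 47.1862

47.19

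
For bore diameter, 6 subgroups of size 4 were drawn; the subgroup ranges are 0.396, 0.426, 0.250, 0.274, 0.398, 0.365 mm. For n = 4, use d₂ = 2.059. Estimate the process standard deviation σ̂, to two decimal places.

0.17

R̄ = (0.396 + 0.426 + 0.250 + 0.274 + 0.398 + 0.365) / 6 = 0.3515
σ̂ = R̄ / d₂ = 0.3515 / 2.059 = 0.1707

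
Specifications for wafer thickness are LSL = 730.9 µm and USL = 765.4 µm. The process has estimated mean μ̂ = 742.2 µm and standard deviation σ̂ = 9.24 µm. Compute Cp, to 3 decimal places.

0.622

Cp = (USL − LSL) / (6σ̂) = (765.4 − 730.9) / (6 × 9.24) = 34.5000 / 55.4400 = 0.6223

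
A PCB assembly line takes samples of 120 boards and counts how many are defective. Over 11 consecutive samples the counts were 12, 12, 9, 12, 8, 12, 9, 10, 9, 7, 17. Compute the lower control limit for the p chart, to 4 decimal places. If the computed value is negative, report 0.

p̄ = Σdᵢ / (k·n) = 117 / (11 × 120) = 0.08864
LCL = p̄ − 3·√(p̄(1−p̄)/n) = 0.08864 − 3 × 0.02595 = 0.01080

0.0108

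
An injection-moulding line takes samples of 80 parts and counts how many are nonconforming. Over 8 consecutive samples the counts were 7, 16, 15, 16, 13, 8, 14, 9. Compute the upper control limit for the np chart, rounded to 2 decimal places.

p̄ = Σdᵢ / (k·n) = 98 / (8 × 80) = 0.15313
UCL = np̄ + 3·√(np̄(1−p̄)) = 12.2500 + 3 × √(12.2500×0.84688) = 12.2500 + 3 × 3.2209 = 21.9127

21.91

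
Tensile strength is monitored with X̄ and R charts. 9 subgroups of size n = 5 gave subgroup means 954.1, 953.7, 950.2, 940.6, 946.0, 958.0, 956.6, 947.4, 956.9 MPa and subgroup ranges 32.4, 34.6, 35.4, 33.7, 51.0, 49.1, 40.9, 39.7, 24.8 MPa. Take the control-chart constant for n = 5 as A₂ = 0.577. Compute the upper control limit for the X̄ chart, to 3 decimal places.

X̄̄ = (954.1 + 953.7 + 950.2 + 940.6 + 946.0 + 958.0 + 956.6 + 947.4 + 956.9) / 9 = 8563.5000 / 9 = 951.5000
R̄ = (32.4 + 34.6 + 35.4 + 33.7 + 51.0 + 49.1 + 40.9 + 39.7 + 24.8) / 9 = 341.6000 / 9 = 37.9556
UCL = X̄̄ + A₂·R̄ = 951.5000 + 0.577 × 37.9556 = 973.4004

973.400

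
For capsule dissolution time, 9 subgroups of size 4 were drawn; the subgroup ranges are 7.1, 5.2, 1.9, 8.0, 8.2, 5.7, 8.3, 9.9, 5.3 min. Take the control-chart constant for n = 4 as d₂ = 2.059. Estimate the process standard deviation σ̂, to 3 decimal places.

R̄ = (7.1 + 5.2 + 1.9 + 8.0 + 8.2 + 5.7 + 8.3 + 9.9 + 5.3) / 9 = 6.6222
σ̂ = R̄ / d₂ = 6.6222 / 2.059 = 3.2162

3.216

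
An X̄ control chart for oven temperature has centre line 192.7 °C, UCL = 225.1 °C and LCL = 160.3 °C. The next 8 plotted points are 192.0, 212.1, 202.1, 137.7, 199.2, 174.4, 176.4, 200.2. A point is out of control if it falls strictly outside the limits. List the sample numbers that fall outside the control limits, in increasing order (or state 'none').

4

Compare each point to [160.3, 225.1]: sample 4 = 137.7 < LCL.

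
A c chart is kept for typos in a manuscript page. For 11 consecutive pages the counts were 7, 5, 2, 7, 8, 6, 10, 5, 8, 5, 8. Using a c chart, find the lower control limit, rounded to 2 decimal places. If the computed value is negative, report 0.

0.00

c̄ = (7 + 5 + 2 + 7 + 8 + 6 + 10 + 5 + 8 + 5 + 8) / 11 = 71 / 11 = 6.4545
LCL = c̄ − 3√c̄ = 6.4545 − 3 × 2.5406 = -1.1672 → 0 (cannot be negative)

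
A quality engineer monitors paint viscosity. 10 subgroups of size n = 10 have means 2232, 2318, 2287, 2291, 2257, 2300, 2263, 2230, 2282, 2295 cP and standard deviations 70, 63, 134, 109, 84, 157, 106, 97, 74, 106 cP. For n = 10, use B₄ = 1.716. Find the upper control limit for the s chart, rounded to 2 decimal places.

s̄ = (70 + 63 + 134 + 109 + 84 + 157 + 106 + 97 + 74 + 106) / 10 = 100.0000
UCL_s = B₄·s̄ = 1.716 × 100.0000 = 171.6000

171.60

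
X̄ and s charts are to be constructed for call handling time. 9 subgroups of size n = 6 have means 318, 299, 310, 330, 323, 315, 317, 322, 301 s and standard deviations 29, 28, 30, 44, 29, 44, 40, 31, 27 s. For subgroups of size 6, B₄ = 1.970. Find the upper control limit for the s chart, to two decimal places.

66.10

s̄ = (29 + 28 + 30 + 44 + 29 + 44 + 40 + 31 + 27) / 9 = 33.5556
UCL_s = B₄·s̄ = 1.970 × 33.5556 = 66.1044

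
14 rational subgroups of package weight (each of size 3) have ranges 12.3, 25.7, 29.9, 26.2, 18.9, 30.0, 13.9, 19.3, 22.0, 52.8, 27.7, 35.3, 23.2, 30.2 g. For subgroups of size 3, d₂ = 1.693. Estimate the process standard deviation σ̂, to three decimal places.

15.501

R̄ = (12.3 + 25.7 + 29.9 + 26.2 + 18.9 + 30.0 + 13.9 + 19.3 + 22.0 + 52.8 + 27.7 + 35.3 + 23.2 + 30.2) / 14 = 26.2429
σ̂ = R̄ / d₂ = 26.2429 / 1.693 = 15.5008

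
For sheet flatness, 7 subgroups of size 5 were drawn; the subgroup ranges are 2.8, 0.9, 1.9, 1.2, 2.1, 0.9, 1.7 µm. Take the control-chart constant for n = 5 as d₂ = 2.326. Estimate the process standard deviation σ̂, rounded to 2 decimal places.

R̄ = (2.8 + 0.9 + 1.9 + 1.2 + 2.1 + 0.9 + 1.7) / 7 = 1.6429
σ̂ = R̄ / d₂ = 1.6429 / 2.326 = 0.7063

0.71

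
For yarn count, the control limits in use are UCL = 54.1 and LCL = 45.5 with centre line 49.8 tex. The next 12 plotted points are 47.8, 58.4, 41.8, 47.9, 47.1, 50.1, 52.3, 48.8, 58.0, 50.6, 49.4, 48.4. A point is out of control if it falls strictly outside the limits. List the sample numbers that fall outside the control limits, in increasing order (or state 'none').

Compare each point to [45.5, 54.1]: sample 2 = 58.4 > UCL; sample 3 = 41.8 < LCL; sample 9 = 58.0 > UCL.

2, 3, 9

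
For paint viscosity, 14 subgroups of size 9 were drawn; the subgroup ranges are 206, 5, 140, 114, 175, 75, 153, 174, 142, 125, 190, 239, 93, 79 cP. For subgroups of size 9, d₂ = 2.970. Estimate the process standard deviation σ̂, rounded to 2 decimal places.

R̄ = (206 + 5 + 140 + 114 + 175 + 75 + 153 + 174 + 142 + 125 + 190 + 239 + 93 + 79) / 14 = 136.4286
σ̂ = R̄ / d₂ = 136.4286 / 2.970 = 45.9355

45.94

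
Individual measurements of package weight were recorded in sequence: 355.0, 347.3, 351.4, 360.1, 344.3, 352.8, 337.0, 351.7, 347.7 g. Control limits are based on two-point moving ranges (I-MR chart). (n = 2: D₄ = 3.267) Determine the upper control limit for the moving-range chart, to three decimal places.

Moving ranges: 7.7, 4.1, 8.7, 15.8, 8.5, 15.8, 14.7, 4.0; M̄R̄ = 79.3000 / 8 = 9.9125
UCL_MR = D₄·M̄R̄ = 3.267 × 9.9125 = 32.3841

32.384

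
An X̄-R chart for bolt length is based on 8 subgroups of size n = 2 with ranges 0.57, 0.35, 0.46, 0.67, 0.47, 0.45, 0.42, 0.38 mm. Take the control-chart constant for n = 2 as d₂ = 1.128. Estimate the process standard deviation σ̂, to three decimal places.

R̄ = (0.57 + 0.35 + 0.46 + 0.67 + 0.47 + 0.45 + 0.42 + 0.38) / 8 = 0.4713
σ̂ = R̄ / d₂ = 0.4713 / 1.128 = 0.4178

0.418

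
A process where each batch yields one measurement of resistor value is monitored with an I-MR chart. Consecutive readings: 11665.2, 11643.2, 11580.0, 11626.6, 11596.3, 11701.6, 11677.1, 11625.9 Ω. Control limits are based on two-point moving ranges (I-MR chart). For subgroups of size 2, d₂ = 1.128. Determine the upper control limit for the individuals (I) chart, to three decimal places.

X̄ = (11665.2 + 11643.2 + 11580.0 + 11626.6 + 11596.3 + 11701.6 + 11677.1 + 11625.9) / 8 = 11639.4875
Moving ranges: 22.0, 63.2, 46.6, 30.3, 105.3, 24.5, 51.2; M̄R̄ = 343.1000 / 7 = 49.0143
UCL = X̄ + 3·M̄R̄/d₂ = 11639.4875 + 3 × 49.0143 / 1.128 = 11769.8446

11769.845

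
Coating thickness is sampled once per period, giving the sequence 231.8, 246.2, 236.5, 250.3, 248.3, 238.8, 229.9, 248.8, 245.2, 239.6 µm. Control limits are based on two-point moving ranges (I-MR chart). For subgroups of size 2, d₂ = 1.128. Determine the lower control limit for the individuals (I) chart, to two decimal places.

X̄ = (231.8 + 246.2 + 236.5 + 250.3 + 248.3 + 238.8 + 229.9 + 248.8 + 245.2 + 239.6) / 10 = 241.5400
Moving ranges: 14.4, 9.7, 13.8, 2.0, 9.5, 8.9, 18.9, 3.6, 5.6; M̄R̄ = 86.4000 / 9 = 9.6000
LCL = X̄ − 3·M̄R̄/d₂ = 241.5400 − 3 × 9.6000 / 1.128 = 216.0081

216.01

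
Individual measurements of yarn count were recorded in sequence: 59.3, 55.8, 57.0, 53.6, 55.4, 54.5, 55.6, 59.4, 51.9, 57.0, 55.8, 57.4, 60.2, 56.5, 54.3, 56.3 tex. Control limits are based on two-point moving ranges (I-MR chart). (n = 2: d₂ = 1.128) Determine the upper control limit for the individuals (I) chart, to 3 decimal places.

X̄ = (59.3 + 55.8 + 57.0 + 53.6 + 55.4 + 54.5 + 55.6 + 59.4 + 51.9 + 57.0 + 55.8 + 57.4 + 60.2 + 56.5 + 54.3 + 56.3) / 16 = 56.2500
Moving ranges: 3.5, 1.2, 3.4, 1.8, 0.9, 1.1, 3.8, 7.5, 5.1, 1.2, 1.6, 2.8, 3.7, 2.2, 2.0; M̄R̄ = 41.8000 / 15 = 2.7867
UCL = X̄ + 3·M̄R̄/d₂ = 56.2500 + 3 × 2.7867 / 1.128 = 63.6613

63.661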